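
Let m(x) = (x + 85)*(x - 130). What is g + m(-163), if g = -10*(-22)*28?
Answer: 29014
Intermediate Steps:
m(x) = (-130 + x)*(85 + x) (m(x) = (85 + x)*(-130 + x) = (-130 + x)*(85 + x))
g = 6160 (g = 220*28 = 6160)
g + m(-163) = 6160 + (-11050 + (-163)² - 45*(-163)) = 6160 + (-11050 + 26569 + 7335) = 6160 + 22854 = 29014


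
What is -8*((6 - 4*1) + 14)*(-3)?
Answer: 384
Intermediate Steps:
-8*((6 - 4*1) + 14)*(-3) = -8*((6 - 4) + 14)*(-3) = -8*(2 + 14)*(-3) = -8*16*(-3) = -128*(-3) = 384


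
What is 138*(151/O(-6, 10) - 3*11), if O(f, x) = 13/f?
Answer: -184230/13 ≈ -14172.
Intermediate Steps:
138*(151/O(-6, 10) - 3*11) = 138*(151/((13/(-6))) - 3*11) = 138*(151/((13*(-⅙))) - 33) = 138*(151/(-13/6) - 33) = 138*(151*(-6/13) - 33) = 138*(-906/13 - 33) = 138*(-1335/13) = -184230/13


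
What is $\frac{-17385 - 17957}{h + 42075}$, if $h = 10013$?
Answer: $- \frac{17671}{26044} \approx -0.67851$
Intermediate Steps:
$\frac{-17385 - 17957}{h + 42075} = \frac{-17385 - 17957}{10013 + 42075} = - \frac{35342}{52088} = \left(-35342\right) \frac{1}{52088} = - \frac{17671}{26044}$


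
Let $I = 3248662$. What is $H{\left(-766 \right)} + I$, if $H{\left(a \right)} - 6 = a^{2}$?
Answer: $3835424$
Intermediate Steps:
$H{\left(a \right)} = 6 + a^{2}$
$H{\left(-766 \right)} + I = \left(6 + \left(-766\right)^{2}\right) + 3248662 = \left(6 + 586756\right) + 3248662 = 586762 + 3248662 = 3835424$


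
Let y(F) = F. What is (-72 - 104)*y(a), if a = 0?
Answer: 0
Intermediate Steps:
(-72 - 104)*y(a) = (-72 - 104)*0 = -176*0 = 0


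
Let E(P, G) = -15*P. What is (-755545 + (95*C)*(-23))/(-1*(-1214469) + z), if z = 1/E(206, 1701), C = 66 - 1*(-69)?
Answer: -3246106800/3752709209 ≈ -0.86500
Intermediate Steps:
C = 135 (C = 66 + 69 = 135)
z = -1/3090 (z = 1/(-15*206) = 1/(-3090) = -1/3090 ≈ -0.00032362)
(-755545 + (95*C)*(-23))/(-1*(-1214469) + z) = (-755545 + (95*135)*(-23))/(-1*(-1214469) - 1/3090) = (-755545 + 12825*(-23))/(1214469 - 1/3090) = (-755545 - 294975)/(3752709209/3090) = -1050520*3090/3752709209 = -3246106800/3752709209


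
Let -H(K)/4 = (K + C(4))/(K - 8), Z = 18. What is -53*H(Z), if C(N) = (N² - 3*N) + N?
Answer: 2756/5 ≈ 551.20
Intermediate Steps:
C(N) = N² - 2*N
H(K) = -4*(8 + K)/(-8 + K) (H(K) = -4*(K + 4*(-2 + 4))/(K - 8) = -4*(K + 4*2)/(-8 + K) = -4*(K + 8)/(-8 + K) = -4*(8 + K)/(-8 + K))
-53*H(Z) = -212*(-8 - 1*18)/(-8 + 18) = -212*(-8 - 18)/10 = -212*(-26)/10 = -53*(-52/5) = 2756/5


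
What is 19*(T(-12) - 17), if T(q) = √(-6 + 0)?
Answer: -323 + 19*I*√6 ≈ -323.0 + 46.54*I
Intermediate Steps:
T(q) = I*√6 (T(q) = √(-6) = I*√6)
19*(T(-12) - 17) = 19*(I*√6 - 17) = 19*(-17 + I*√6) = -323 + 19*I*√6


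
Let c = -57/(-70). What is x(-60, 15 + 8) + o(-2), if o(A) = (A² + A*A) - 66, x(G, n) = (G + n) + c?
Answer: -6593/70 ≈ -94.186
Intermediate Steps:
c = 57/70 (c = -57*(-1/70) = 57/70 ≈ 0.81429)
x(G, n) = 57/70 + G + n (x(G, n) = (G + n) + 57/70 = 57/70 + G + n)
o(A) = -66 + 2*A² (o(A) = (A² + A²) - 66 = 2*A² - 66 = -66 + 2*A²)
x(-60, 15 + 8) + o(-2) = (57/70 - 60 + (15 + 8)) + (-66 + 2*(-2)²) = (57/70 - 60 + 23) + (-66 + 2*4) = -2533/70 + (-66 + 8) = -2533/70 - 58 = -6593/70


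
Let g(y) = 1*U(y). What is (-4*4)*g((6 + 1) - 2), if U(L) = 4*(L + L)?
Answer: -640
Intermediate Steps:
U(L) = 8*L (U(L) = 4*(2*L) = 8*L)
g(y) = 8*y (g(y) = 1*(8*y) = 8*y)
(-4*4)*g((6 + 1) - 2) = (-4*4)*(8*((6 + 1) - 2)) = -128*(7 - 2) = -128*5 = -16*40 = -640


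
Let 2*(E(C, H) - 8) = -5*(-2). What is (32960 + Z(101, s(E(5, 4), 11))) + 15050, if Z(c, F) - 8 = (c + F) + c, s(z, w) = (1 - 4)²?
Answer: 48229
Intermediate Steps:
E(C, H) = 13 (E(C, H) = 8 + (-5*(-2))/2 = 8 + (½)*10 = 8 + 5 = 13)
s(z, w) = 9 (s(z, w) = (-3)² = 9)
Z(c, F) = 8 + F + 2*c (Z(c, F) = 8 + ((c + F) + c) = 8 + ((F + c) + c) = 8 + (F + 2*c) = 8 + F + 2*c)
(32960 + Z(101, s(E(5, 4), 11))) + 15050 = (32960 + (8 + 9 + 2*101)) + 15050 = (32960 + (8 + 9 + 202)) + 15050 = (32960 + 219) + 15050 = 33179 + 15050 = 48229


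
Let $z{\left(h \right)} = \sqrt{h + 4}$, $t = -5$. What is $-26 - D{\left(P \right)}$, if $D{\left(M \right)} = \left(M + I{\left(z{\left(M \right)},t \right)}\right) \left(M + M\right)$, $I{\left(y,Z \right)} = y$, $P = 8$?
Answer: $-154 - 32 \sqrt{3} \approx -209.43$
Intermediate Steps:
$z{\left(h \right)} = \sqrt{4 + h}$
$D{\left(M \right)} = 2 M \left(M + \sqrt{4 + M}\right)$ ($D{\left(M \right)} = \left(M + \sqrt{4 + M}\right) \left(M + M\right) = \left(M + \sqrt{4 + M}\right) 2 M = 2 M \left(M + \sqrt{4 + M}\right)$)
$-26 - D{\left(P \right)} = -26 - 2 \cdot 8 \left(8 + \sqrt{4 + 8}\right) = -26 - 2 \cdot 8 \left(8 + \sqrt{12}\right) = -26 - 2 \cdot 8 \left(8 + 2 \sqrt{3}\right) = -26 - \left(128 + 32 \sqrt{3}\right) = -154 - 32 \sqrt{3}$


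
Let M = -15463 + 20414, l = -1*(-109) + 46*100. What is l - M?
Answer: -242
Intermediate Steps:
l = 4709 (l = 109 + 4600 = 4709)
M = 4951
l - M = 4709 - 1*4951 = 4709 - 4951 = -242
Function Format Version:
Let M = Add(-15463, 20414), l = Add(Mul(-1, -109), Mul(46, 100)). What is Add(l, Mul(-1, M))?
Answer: -242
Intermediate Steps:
l = 4709 (l = Add(109, 4600) = 4709)
M = 4951
Add(l, Mul(-1, M)) = Add(4709, Mul(-1, 4951)) = Add(4709, -4951) = -242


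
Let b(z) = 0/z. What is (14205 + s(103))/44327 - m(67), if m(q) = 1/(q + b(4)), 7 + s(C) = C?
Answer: 913840/2969909 ≈ 0.30770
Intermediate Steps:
s(C) = -7 + C
b(z) = 0
m(q) = 1/q (m(q) = 1/(q + 0) = 1/q)
(14205 + s(103))/44327 - m(67) = (14205 + (-7 + 103))/44327 - 1/67 = (14205 + 96)*(1/44327) - 1*1/67 = 14301*(1/44327) - 1/67 = 14301/44327 - 1/67 = 913840/2969909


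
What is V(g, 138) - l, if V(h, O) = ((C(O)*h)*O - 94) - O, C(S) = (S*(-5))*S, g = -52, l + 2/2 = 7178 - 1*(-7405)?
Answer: 683283906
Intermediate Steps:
l = 14582 (l = -1 + (7178 - 1*(-7405)) = -1 + (7178 + 7405) = -1 + 14583 = 14582)
C(S) = -5*S**2 (C(S) = (-5*S)*S = -5*S**2)
V(h, O) = -94 - O - 5*h*O**3 (V(h, O) = (((-5*O**2)*h)*O - 94) - O = ((-5*h*O**2)*O - 94) - O = (-5*h*O**3 - 94) - O = (-94 - 5*h*O**3) - O = -94 - O - 5*h*O**3)
V(g, 138) - l = (-94 - 1*138 - 5*(-52)*138**3) - 1*14582 = (-94 - 138 - 5*(-52)*2628072) - 14582 = (-94 - 138 + 683298720) - 14582 = 683298488 - 14582 = 683283906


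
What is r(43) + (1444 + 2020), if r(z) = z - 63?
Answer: 3444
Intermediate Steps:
r(z) = -63 + z
r(43) + (1444 + 2020) = (-63 + 43) + (1444 + 2020) = -20 + 3464 = 3444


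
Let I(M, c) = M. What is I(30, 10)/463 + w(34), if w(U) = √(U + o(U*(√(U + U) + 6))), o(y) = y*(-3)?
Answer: 30/463 + √(-578 - 204*√17) ≈ 0.064795 + 37.671*I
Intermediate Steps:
o(y) = -3*y
w(U) = √(U - 3*U*(6 + √2*√U)) (w(U) = √(U - 3*U*(√(U + U) + 6)) = √(U - 3*U*(√(2*U) + 6)) = √(U - 3*U*(√2*√U + 6)) = √(U - 3*U*(6 + √2*√U)))
I(30, 10)/463 + w(34) = 30/463 + √(-17*34 - 3*√2*34^(3/2)) = 30*(1/463) + √(-578 - 3*√2*34*√34) = 30/463 + √(-578 - 204*√17)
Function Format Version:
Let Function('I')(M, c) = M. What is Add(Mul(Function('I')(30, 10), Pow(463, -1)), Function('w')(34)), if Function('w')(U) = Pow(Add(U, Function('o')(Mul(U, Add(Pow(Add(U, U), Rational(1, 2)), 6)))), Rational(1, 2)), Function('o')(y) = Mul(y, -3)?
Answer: Add(Rational(30, 463), Pow(Add(-578, Mul(-204, Pow(17, Rational(1, 2)))), Rational(1, 2))) ≈ Add(0.064795, Mul(37.671, I))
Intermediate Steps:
Function('o')(y) = Mul(-3, y)
Function('w')(U) = Pow(Add(U, Mul(-3, U, Add(6, Mul(Pow(2, Rational(1, 2)), Pow(U, Rational(1, 2)))))), Rational(1, 2)) (Function('w')(U) = Pow(Add(U, Mul(-3, Mul(U, Add(Pow(Add(U, U), Rational(1, 2)), 6)))), Rational(1, 2)) = Pow(Add(U, Mul(-3, Mul(U, Add(Pow(Mul(2, U), Rational(1, 2)), 6)))), Rational(1, 2)) = Pow(Add(U, Mul(-3, Mul(U, Add(Mul(Pow(2, Rational(1, 2)), Pow(U, Rational(1, 2))), 6)))), Rational(1, 2)) = Pow(Add(U, Mul(-3, Mul(U, Add(6, Mul(Pow(2, Rational(1, 2)), Pow(U, Rational(1, 2))))))), Rational(1, 2)) = Pow(Add(U, Mul(-3, U, Add(6, Mul(Pow(2, Rational(1, 2)), Pow(U, Rational(1, 2)))))), Rational(1, 2)))
Add(Mul(Function('I')(30, 10), Pow(463, -1)), Function('w')(34)) = Add(Mul(30, Pow(463, -1)), Pow(Add(Mul(-17, 34), Mul(-3, Pow(2, Rational(1, 2)), Pow(34, Rational(3, 2)))), Rational(1, 2))) = Add(Mul(30, Rational(1, 463)), Pow(Add(-578, Mul(-3, Pow(2, Rational(1, 2)), Mul(34, Pow(34, Rational(1, 2))))), Rational(1, 2))) = Add(Rational(30, 463), Pow(Add(-578, Mul(-204, Pow(17, Rational(1, 2)))), Rational(1, 2)))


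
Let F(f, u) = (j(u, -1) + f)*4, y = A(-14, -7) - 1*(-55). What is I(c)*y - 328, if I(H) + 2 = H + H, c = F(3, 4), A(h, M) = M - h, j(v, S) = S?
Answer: 540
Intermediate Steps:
y = 62 (y = (-7 - 1*(-14)) - 1*(-55) = (-7 + 14) + 55 = 7 + 55 = 62)
F(f, u) = -4 + 4*f (F(f, u) = (-1 + f)*4 = -4 + 4*f)
c = 8 (c = -4 + 4*3 = -4 + 12 = 8)
I(H) = -2 + 2*H (I(H) = -2 + (H + H) = -2 + 2*H)
I(c)*y - 328 = (-2 + 2*8)*62 - 328 = (-2 + 16)*62 - 328 = 14*62 - 328 = 868 - 328 = 540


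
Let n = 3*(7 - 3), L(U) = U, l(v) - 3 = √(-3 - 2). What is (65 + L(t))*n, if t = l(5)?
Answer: 816 + 12*I*√5 ≈ 816.0 + 26.833*I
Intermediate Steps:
l(v) = 3 + I*√5 (l(v) = 3 + √(-3 - 2) = 3 + √(-5) = 3 + I*√5)
t = 3 + I*√5 ≈ 3.0 + 2.2361*I
n = 12 (n = 3*4 = 12)
(65 + L(t))*n = (65 + (3 + I*√5))*12 = (68 + I*√5)*12 = 816 + 12*I*√5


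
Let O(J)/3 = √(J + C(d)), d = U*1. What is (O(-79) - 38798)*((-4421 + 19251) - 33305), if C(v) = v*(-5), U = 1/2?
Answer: 716793050 - 55425*I*√326/2 ≈ 7.1679e+8 - 5.0036e+5*I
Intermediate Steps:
U = ½ ≈ 0.50000
d = ½ (d = (½)*1 = ½ ≈ 0.50000)
C(v) = -5*v
O(J) = 3*√(-5/2 + J) (O(J) = 3*√(J - 5*½) = 3*√(J - 5/2) = 3*√(-5/2 + J))
(O(-79) - 38798)*((-4421 + 19251) - 33305) = (3*√(-10 + 4*(-79))/2 - 38798)*((-4421 + 19251) - 33305) = (3*√(-10 - 316)/2 - 38798)*(14830 - 33305) = (3*√(-326)/2 - 38798)*(-18475) = (3*(I*√326)/2 - 38798)*(-18475) = (3*I*√326/2 - 38798)*(-18475) = (-38798 + 3*I*√326/2)*(-18475) = 716793050 - 55425*I*√326/2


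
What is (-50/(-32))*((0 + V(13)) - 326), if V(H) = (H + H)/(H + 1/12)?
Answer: -635875/1256 ≈ -506.27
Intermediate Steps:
V(H) = 2*H/(1/12 + H) (V(H) = (2*H)/(H + 1/12) = (2*H)/(1/12 + H) = 2*H/(1/12 + H))
(-50/(-32))*((0 + V(13)) - 326) = (-50/(-32))*((0 + 24*13/(1 + 12*13)) - 326) = (-50*(-1/32))*((0 + 24*13/(1 + 156)) - 326) = 25*((0 + 24*13/157) - 326)/16 = 25*((0 + 24*13*(1/157)) - 326)/16 = 25*((0 + 312/157) - 326)/16 = 25*(312/157 - 326)/16 = (25/16)*(-50870/157) = -635875/1256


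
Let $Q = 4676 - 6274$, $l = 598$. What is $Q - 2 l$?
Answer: $-2794$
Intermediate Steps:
$Q = -1598$
$Q - 2 l = -1598 - 2 \cdot 598 = -1598 - 1196 = -2794$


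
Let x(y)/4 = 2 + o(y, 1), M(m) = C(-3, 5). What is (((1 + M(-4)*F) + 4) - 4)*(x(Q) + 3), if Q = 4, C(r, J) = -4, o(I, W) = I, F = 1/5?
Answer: 27/5 ≈ 5.4000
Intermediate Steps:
F = 1/5 ≈ 0.20000
M(m) = -4
x(y) = 8 + 4*y (x(y) = 4*(2 + y) = 8 + 4*y)
(((1 + M(-4)*F) + 4) - 4)*(x(Q) + 3) = (((1 - 4*1/5) + 4) - 4)*((8 + 4*4) + 3) = (((1 - 4/5) + 4) - 4)*((8 + 16) + 3) = ((1/5 + 4) - 4)*(24 + 3) = (21/5 - 4)*27 = (1/5)*27 = 27/5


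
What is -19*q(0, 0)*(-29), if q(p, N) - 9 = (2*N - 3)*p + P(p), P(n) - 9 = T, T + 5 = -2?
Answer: 6061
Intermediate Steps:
T = -7 (T = -5 - 2 = -7)
P(n) = 2 (P(n) = 9 - 7 = 2)
q(p, N) = 11 + p*(-3 + 2*N) (q(p, N) = 9 + ((2*N - 3)*p + 2) = 9 + ((-3 + 2*N)*p + 2) = 9 + (p*(-3 + 2*N) + 2) = 9 + (2 + p*(-3 + 2*N)) = 11 + p*(-3 + 2*N))
-19*q(0, 0)*(-29) = -19*(11 - 3*0 + 2*0*0)*(-29) = -19*(11 + 0 + 0)*(-29) = -19*11*(-29) = -209*(-29) = 6061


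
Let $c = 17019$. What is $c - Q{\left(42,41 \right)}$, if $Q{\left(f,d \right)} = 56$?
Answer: $16963$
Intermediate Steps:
$c - Q{\left(42,41 \right)} = 17019 - 56 = 16963$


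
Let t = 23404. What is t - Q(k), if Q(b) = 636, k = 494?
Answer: 22768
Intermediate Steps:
t - Q(k) = 23404 - 1*636 = 23404 - 636 = 22768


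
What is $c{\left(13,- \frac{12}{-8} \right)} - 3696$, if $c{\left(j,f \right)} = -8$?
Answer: $-3704$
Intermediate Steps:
$c{\left(13,- \frac{12}{-8} \right)} - 3696 = -8 - 3696 = -3704$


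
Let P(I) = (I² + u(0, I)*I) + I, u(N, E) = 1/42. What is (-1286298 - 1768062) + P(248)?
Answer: -62844644/21 ≈ -2.9926e+6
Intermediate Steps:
u(N, E) = 1/42
P(I) = I² + 43*I/42 (P(I) = (I² + I/42) + I = I² + 43*I/42)
(-1286298 - 1768062) + P(248) = (-1286298 - 1768062) + (1/42)*248*(43 + 42*248) = -3054360 + (1/42)*248*(43 + 10416) = -3054360 + (1/42)*248*10459 = -3054360 + 1296916/21 = -62844644/21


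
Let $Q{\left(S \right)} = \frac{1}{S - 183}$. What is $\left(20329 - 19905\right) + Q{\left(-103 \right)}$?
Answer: $\frac{121263}{286} \approx 424.0$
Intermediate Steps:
$Q{\left(S \right)} = \frac{1}{-183 + S}$
$\left(20329 - 19905\right) + Q{\left(-103 \right)} = \left(20329 - 19905\right) + \frac{1}{-183 - 103} = 424 + \frac{1}{-286} = 424 - \frac{1}{286} = \frac{121263}{286}$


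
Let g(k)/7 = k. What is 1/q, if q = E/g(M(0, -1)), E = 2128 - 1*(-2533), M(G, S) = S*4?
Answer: -28/4661 ≈ -0.0060073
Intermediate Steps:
M(G, S) = 4*S
g(k) = 7*k
E = 4661 (E = 2128 + 2533 = 4661)
q = -4661/28 (q = 4661/((7*(4*(-1)))) = 4661/((7*(-4))) = 4661/(-28) = 4661*(-1/28) = -4661/28 ≈ -166.46)
1/q = 1/(-4661/28) = -28/4661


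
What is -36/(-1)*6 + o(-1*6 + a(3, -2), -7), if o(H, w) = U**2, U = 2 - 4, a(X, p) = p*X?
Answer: 220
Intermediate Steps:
a(X, p) = X*p
U = -2
o(H, w) = 4 (o(H, w) = (-2)**2 = 4)
-36/(-1)*6 + o(-1*6 + a(3, -2), -7) = -36/(-1)*6 + 4 = -36*(-1)*6 + 4 = 36*6 + 4 = 216 + 4 = 220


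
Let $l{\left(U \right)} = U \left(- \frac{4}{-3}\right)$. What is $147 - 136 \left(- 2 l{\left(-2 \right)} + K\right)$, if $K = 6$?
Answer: $- \frac{4183}{3} \approx -1394.3$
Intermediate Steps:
$l{\left(U \right)} = \frac{4 U}{3}$ ($l{\left(U \right)} = U \left(\left(-4\right) \left(- \frac{1}{3}\right)\right) = U \frac{4}{3} = \frac{4 U}{3}$)
$147 - 136 \left(- 2 l{\left(-2 \right)} + K\right) = 147 - 136 \left(- 2 \cdot \frac{4}{3} \left(-2\right) + 6\right) = 147 - 136 \left(\left(-2\right) \left(- \frac{8}{3}\right) + 6\right) = 147 - 136 \left(\frac{16}{3} + 6\right) = 147 - \frac{4624}{3} = - \frac{4183}{3}$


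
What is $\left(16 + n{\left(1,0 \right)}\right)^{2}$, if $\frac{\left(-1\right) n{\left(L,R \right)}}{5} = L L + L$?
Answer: $36$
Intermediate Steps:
$n{\left(L,R \right)} = - 5 L - 5 L^{2}$ ($n{\left(L,R \right)} = - 5 \left(L L + L\right) = - 5 \left(L^{2} + L\right) = - 5 \left(L + L^{2}\right) = - 5 L - 5 L^{2}$)
$\left(16 + n{\left(1,0 \right)}\right)^{2} = \left(16 - 5 \left(1 + 1\right)\right)^{2} = \left(16 - 5 \cdot 2\right)^{2} = \left(16 - 10\right)^{2} = 6^{2} = 36$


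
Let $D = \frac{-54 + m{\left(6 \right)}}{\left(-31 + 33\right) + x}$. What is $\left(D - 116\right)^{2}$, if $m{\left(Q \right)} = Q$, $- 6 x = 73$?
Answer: $\frac{46076944}{3721} \approx 12383.0$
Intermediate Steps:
$x = - \frac{73}{6}$ ($x = \left(- \frac{1}{6}\right) 73 = - \frac{73}{6} \approx -12.167$)
$D = \frac{288}{61}$ ($D = \frac{-54 + 6}{\left(-31 + 33\right) - \frac{73}{6}} = - \frac{48}{2 - \frac{73}{6}} = - \frac{48}{- \frac{61}{6}} = \left(-48\right) \left(- \frac{6}{61}\right) = \frac{288}{61} \approx 4.7213$)
$\left(D - 116\right)^{2} = \left(\frac{288}{61} - 116\right)^{2} = \left(- \frac{6788}{61}\right)^{2} = \frac{46076944}{3721}$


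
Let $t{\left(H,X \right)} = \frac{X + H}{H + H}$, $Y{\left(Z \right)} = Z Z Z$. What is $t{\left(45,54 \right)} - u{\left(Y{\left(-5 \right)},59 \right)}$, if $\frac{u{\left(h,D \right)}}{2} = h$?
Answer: $\frac{2511}{10} \approx 251.1$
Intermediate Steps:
$Y{\left(Z \right)} = Z^{3}$ ($Y{\left(Z \right)} = Z^{2} Z = Z^{3}$)
$t{\left(H,X \right)} = \frac{H + X}{2 H}$
$u{\left(h,D \right)} = 2 h$
$t{\left(45,54 \right)} - u{\left(Y{\left(-5 \right)},59 \right)} = \frac{45 + 54}{2 \cdot 45} - 2 \left(-5\right)^{3} = \frac{1}{2} \cdot \frac{1}{45} \cdot 99 - 2 \left(-125\right) = \frac{11}{10} - -250 = \frac{11}{10} + 250 = \frac{2511}{10}$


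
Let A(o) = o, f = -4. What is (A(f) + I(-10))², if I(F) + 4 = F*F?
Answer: 8464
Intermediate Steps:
I(F) = -4 + F² (I(F) = -4 + F*F = -4 + F²)
(A(f) + I(-10))² = (-4 + (-4 + (-10)²))² = (-4 + (-4 + 100))² = (-4 + 96)² = 92² = 8464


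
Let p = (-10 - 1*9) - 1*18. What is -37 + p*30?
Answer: -1147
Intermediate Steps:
p = -37 (p = (-10 - 9) - 18 = -19 - 18 = -37)
-37 + p*30 = -37 - 37*30 = -37 - 1110 = -1147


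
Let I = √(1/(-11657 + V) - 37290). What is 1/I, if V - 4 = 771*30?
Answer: -I*√4911895804933/427977329 ≈ -0.0051785*I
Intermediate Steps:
V = 23134 (V = 4 + 771*30 = 4 + 23130 = 23134)
I = I*√4911895804933/11477 (I = √(1/(-11657 + 23134) - 37290) = √(1/11477 - 37290) = √(-427977329/11477) = I*√4911895804933/11477 ≈ 193.11*I)
1/I = 1/(I*√4911895804933/11477) = -I*√4911895804933/427977329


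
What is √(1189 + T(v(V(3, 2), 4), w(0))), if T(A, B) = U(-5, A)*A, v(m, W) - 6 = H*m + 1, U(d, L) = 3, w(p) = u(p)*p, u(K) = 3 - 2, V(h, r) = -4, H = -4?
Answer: √1258 ≈ 35.468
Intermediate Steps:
u(K) = 1
w(p) = p (w(p) = 1*p = p)
v(m, W) = 7 - 4*m (v(m, W) = 6 + (-4*m + 1) = 6 + (1 - 4*m) = 7 - 4*m)
T(A, B) = 3*A
√(1189 + T(v(V(3, 2), 4), w(0))) = √(1189 + 3*(7 - 4*(-4))) = √(1189 + 3*(7 + 16)) = √(1189 + 3*23) = √(1189 + 69) = √1258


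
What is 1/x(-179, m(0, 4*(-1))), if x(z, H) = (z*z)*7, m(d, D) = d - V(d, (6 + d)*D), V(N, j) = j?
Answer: 1/224287 ≈ 4.4586e-6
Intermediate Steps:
m(d, D) = d - D*(6 + d) (m(d, D) = d - (6 + d)*D = d - D*(6 + d))
x(z, H) = 7*z² (x(z, H) = z²*7 = 7*z²)
1/x(-179, m(0, 4*(-1))) = 1/(7*(-179)²) = 1/(7*32041) = 1/224287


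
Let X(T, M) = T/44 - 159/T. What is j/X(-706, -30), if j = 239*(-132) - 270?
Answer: 61774647/30715 ≈ 2011.2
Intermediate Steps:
j = -31818 (j = -31548 - 270 = -31818)
X(T, M) = -159/T + T/44 (X(T, M) = T*(1/44) - 159/T = T/44 - 159/T = -159/T + T/44)
j/X(-706, -30) = -31818/(-159/(-706) + (1/44)*(-706)) = -31818/(-159*(-1/706) - 353/22) = -31818/(159/706 - 353/22) = -31818/(-61430/3883) = -31818*(-3883/61430) = 61774647/30715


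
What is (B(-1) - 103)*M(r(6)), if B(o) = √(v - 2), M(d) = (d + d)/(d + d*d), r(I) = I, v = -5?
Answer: -206/7 + 2*I*√7/7 ≈ -29.429 + 0.75593*I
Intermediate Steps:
M(d) = 2*d/(d + d²) (M(d) = (2*d)/(d + d²) = 2*d/(d + d²))
B(o) = I*√7 (B(o) = √(-5 - 2) = √(-7) = I*√7)
(B(-1) - 103)*M(r(6)) = (I*√7 - 103)*(2/(1 + 6)) = (-103 + I*√7)*(2/7) = -206/7 + 2*I*√7/7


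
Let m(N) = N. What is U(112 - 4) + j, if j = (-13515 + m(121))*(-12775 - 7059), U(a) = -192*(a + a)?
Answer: 265615124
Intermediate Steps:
U(a) = -384*a
j = 265656596 (j = (-13515 + 121)*(-12775 - 7059) = -13394*(-19834) = 265656596)
U(112 - 4) + j = -384*(112 - 4) + 265656596 = -384*108 + 265656596 = -41472 + 265656596 = 265615124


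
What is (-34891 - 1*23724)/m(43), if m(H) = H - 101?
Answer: 58615/58 ≈ 1010.6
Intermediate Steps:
m(H) = -101 + H
(-34891 - 1*23724)/m(43) = (-34891 - 1*23724)/(-101 + 43) = (-34891 - 23724)/(-58) = -58615*(-1/58) = 58615/58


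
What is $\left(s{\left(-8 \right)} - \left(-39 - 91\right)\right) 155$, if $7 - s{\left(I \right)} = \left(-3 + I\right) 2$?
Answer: $24645$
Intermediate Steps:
$s{\left(I \right)} = 13 - 2 I$ ($s{\left(I \right)} = 7 - \left(-3 + I\right) 2 = 7 - \left(-6 + 2 I\right) = 13 - 2 I$)
$\left(s{\left(-8 \right)} - \left(-39 - 91\right)\right) 155 = \left(\left(13 - -16\right) - \left(-39 - 91\right)\right) 155 = \left(\left(13 + 16\right) - \left(-39 - 91\right)\right) 155 = \left(29 - -130\right) 155 = \left(29 + 130\right) 155 = 159 \cdot 155 = 24645$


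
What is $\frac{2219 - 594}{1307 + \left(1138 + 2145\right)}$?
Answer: $\frac{325}{918} \approx 0.35403$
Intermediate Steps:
$\frac{2219 - 594}{1307 + \left(1138 + 2145\right)} = \frac{1625}{1307 + 3283} = \frac{1625}{4590} = 1625 \cdot \frac{1}{4590} = \frac{325}{918}$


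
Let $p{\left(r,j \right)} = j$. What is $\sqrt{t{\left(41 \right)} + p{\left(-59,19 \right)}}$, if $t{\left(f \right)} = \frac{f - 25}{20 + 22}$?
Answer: $\frac{\sqrt{8547}}{21} \approx 4.4024$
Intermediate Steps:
$t{\left(f \right)} = - \frac{25}{42} + \frac{f}{42}$ ($t{\left(f \right)} = \frac{-25 + f}{42} = \left(-25 + f\right) \frac{1}{42} = - \frac{25}{42} + \frac{f}{42}$)
$\sqrt{t{\left(41 \right)} + p{\left(-59,19 \right)}} = \sqrt{\left(- \frac{25}{42} + \frac{1}{42} \cdot 41\right) + 19} = \sqrt{\left(- \frac{25}{42} + \frac{41}{42}\right) + 19} = \sqrt{\frac{8}{21} + 19} = \sqrt{\frac{407}{21}} = \frac{\sqrt{8547}}{21}$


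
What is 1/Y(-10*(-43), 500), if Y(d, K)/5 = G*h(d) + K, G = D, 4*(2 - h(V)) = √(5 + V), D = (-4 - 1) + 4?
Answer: 2656/6612715 - 4*√435/19838145 ≈ 0.00039745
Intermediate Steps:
D = -1 (D = -5 + 4 = -1)
h(V) = 2 - √(5 + V)/4
G = -1
Y(d, K) = -10 + 5*K + 5*√(5 + d)/4 (Y(d, K) = 5*(-(2 - √(5 + d)/4) + K) = 5*((-2 + √(5 + d)/4) + K) = 5*(-2 + K + √(5 + d)/4) = -10 + 5*K + 5*√(5 + d)/4)
1/Y(-10*(-43), 500) = 1/(-10 + 5*500 + 5*√(5 - 10*(-43))/4) = 1/(-10 + 2500 + 5*√(5 + 430)/4) = 1/(-10 + 2500 + 5*√435/4) = 1/(2490 + 5*√435/4)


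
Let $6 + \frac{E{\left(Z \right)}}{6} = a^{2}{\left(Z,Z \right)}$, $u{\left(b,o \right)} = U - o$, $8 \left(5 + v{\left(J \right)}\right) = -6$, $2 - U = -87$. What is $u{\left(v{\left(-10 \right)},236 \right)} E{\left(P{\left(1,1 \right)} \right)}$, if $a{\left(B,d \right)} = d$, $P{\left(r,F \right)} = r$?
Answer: $4410$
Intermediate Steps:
$U = 89$ ($U = 2 - -87 = 2 + 87 = 89$)
$v{\left(J \right)} = - \frac{23}{4}$ ($v{\left(J \right)} = -5 + \frac{1}{8} \left(-6\right) = -5 - \frac{3}{4} = - \frac{23}{4}$)
$u{\left(b,o \right)} = 89 - o$
$E{\left(Z \right)} = -36 + 6 Z^{2}$
$u{\left(v{\left(-10 \right)},236 \right)} E{\left(P{\left(1,1 \right)} \right)} = \left(89 - 236\right) \left(-36 + 6 \cdot 1^{2}\right) = \left(89 - 236\right) \left(-36 + 6 \cdot 1\right) = - 147 \left(-36 + 6\right) = \left(-147\right) \left(-30\right) = 4410$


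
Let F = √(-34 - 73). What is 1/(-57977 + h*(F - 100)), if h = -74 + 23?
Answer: I/(-52877*I + 51*√107) ≈ -1.891e-5 + 1.8866e-7*I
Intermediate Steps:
h = -51
F = I*√107 (F = √(-107) = I*√107 ≈ 10.344*I)
1/(-57977 + h*(F - 100)) = 1/(-57977 - 51*(I*√107 - 100)) = 1/(-57977 - 51*(-100 + I*√107)) = 1/(-57977 + (5100 - 51*I*√107)) = 1/(-52877 - 51*I*√107)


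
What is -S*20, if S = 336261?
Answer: -6725220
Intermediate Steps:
-S*20 = -336261*20 = -1*6725220 = -6725220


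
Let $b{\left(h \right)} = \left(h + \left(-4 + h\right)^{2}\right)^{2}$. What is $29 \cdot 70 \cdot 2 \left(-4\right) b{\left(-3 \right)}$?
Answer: $-34363840$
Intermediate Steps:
$29 \cdot 70 \cdot 2 \left(-4\right) b{\left(-3 \right)} = 29 \cdot 70 \cdot 2 \left(-4\right) \left(-3 + \left(-4 - 3\right)^{2}\right)^{2} = 2030 \left(- 8 \left(-3 + \left(-7\right)^{2}\right)^{2}\right) = 2030 \left(- 8 \left(-3 + 49\right)^{2}\right) = 2030 \left(- 8 \cdot 46^{2}\right) = 2030 \left(\left(-8\right) 2116\right) = 2030 \left(-16928\right) = -34363840$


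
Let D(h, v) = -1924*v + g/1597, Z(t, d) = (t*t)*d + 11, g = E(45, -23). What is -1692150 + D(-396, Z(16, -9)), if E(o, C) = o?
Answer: 4343172499/1597 ≈ 2.7196e+6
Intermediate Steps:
g = 45
Z(t, d) = 11 + d*t² (Z(t, d) = t²*d + 11 = d*t² + 11 = 11 + d*t²)
D(h, v) = 45/1597 - 1924*v (D(h, v) = -1924*v + 45/1597 = 45/1597 - 1924*v)
-1692150 + D(-396, Z(16, -9)) = -1692150 + (45/1597 - 1924*(11 - 9*16²)) = -1692150 + (45/1597 - 1924*(11 - 9*256)) = -1692150 + (45/1597 - 1924*(11 - 2304)) = -1692150 + (45/1597 - 1924*(-2293)) = -1692150 + (45/1597 + 4411732) = -1692150 + 7045536049/1597 = 4343172499/1597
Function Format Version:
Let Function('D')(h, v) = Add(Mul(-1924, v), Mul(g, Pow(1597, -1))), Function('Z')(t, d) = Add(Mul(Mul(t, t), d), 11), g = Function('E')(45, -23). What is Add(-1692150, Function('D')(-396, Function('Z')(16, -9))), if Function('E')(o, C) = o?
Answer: Rational(4343172499, 1597) ≈ 2.7196e+6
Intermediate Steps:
g = 45
Function('Z')(t, d) = Add(11, Mul(d, Pow(t, 2))) (Function('Z')(t, d) = Add(Mul(Pow(t, 2), d), 11) = Add(Mul(d, Pow(t, 2)), 11) = Add(11, Mul(d, Pow(t, 2))))
Function('D')(h, v) = Add(Rational(45, 1597), Mul(-1924, v)) (Function('D')(h, v) = Add(Mul(-1924, v), Mul(45, Pow(1597, -1))) = Add(Mul(-1924, v), Mul(45, Rational(1, 1597))) = Add(Mul(-1924, v), Rational(45, 1597)) = Add(Rational(45, 1597), Mul(-1924, v)))
Add(-1692150, Function('D')(-396, Function('Z')(16, -9))) = Add(-1692150, Add(Rational(45, 1597), Mul(-1924, Add(11, Mul(-9, Pow(16, 2)))))) = Add(-1692150, Add(Rational(45, 1597), Mul(-1924, Add(11, Mul(-9, 256))))) = Add(-1692150, Add(Rational(45, 1597), Mul(-1924, Add(11, -2304)))) = Add(-1692150, Add(Rational(45, 1597), Mul(-1924, -2293))) = Add(-1692150, Add(Rational(45, 1597), 4411732)) = Add(-1692150, Rational(7045536049, 1597)) = Rational(4343172499, 1597)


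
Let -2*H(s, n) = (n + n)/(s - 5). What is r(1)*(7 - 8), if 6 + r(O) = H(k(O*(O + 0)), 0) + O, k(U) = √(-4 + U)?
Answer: 5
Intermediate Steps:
H(s, n) = -n/(-5 + s) (H(s, n) = -(n + n)/(2*(s - 5)) = -2*n/(2*(-5 + s)) = -n/(-5 + s))
r(O) = -6 + O (r(O) = -6 + (-1*0/(-5 + √(-4 + O*(O + 0))) + O) = -6 + (-1*0/(-5 + √(-4 + O*O)) + O) = -6 + (-1*0/(-5 + √(-4 + O²)) + O) = -6 + (0 + O) = -6 + O)
r(1)*(7 - 8) = (-6 + 1)*(7 - 8) = -5*(-1) = 5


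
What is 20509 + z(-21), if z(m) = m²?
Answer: 20950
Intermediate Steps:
20509 + z(-21) = 20509 + (-21)² = 20509 + 441 = 20950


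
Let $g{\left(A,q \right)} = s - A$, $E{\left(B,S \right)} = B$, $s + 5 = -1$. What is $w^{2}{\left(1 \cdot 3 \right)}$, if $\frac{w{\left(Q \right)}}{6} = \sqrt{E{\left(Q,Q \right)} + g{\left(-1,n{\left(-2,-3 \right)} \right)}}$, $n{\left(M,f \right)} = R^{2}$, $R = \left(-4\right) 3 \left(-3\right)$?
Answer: $-72$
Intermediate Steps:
$s = -6$ ($s = -5 - 1 = -6$)
$R = 36$ ($R = \left(-12\right) \left(-3\right) = 36$)
$n{\left(M,f \right)} = 1296$ ($n{\left(M,f \right)} = 36^{2} = 1296$)
$g{\left(A,q \right)} = -6 - A$
$w{\left(Q \right)} = 6 \sqrt{-5 + Q}$ ($w{\left(Q \right)} = 6 \sqrt{Q - 5} = 6 \sqrt{-5 + Q}$)
$w^{2}{\left(1 \cdot 3 \right)} = \left(6 \sqrt{-5 + 1 \cdot 3}\right)^{2} = \left(6 \sqrt{-5 + 3}\right)^{2} = \left(6 \sqrt{-2}\right)^{2} = \left(6 i \sqrt{2}\right)^{2} = -72$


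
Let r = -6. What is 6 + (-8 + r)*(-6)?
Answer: 90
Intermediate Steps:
6 + (-8 + r)*(-6) = 6 + (-8 - 6)*(-6) = 6 - 14*(-6) = 6 + 84 = 90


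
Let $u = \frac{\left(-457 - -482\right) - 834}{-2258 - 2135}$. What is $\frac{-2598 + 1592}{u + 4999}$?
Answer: $- \frac{2209679}{10980708} \approx -0.20123$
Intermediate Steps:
$u = \frac{809}{4393}$ ($u = \frac{\left(-457 + 482\right) - 834}{-4393} = \left(25 - 834\right) \left(- \frac{1}{4393}\right) = \left(-809\right) \left(- \frac{1}{4393}\right) = \frac{809}{4393} \approx 0.18416$)
$\frac{-2598 + 1592}{u + 4999} = \frac{-2598 + 1592}{\frac{809}{4393} + 4999} = - \frac{1006}{\frac{21961416}{4393}} = \left(-1006\right) \frac{4393}{21961416} = - \frac{2209679}{10980708}$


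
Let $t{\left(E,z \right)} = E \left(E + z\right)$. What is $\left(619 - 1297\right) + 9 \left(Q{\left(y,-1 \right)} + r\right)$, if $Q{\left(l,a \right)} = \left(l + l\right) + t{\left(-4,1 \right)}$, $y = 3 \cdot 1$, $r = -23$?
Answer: $-723$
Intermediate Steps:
$y = 3$
$Q{\left(l,a \right)} = 12 + 2 l$ ($Q{\left(l,a \right)} = \left(l + l\right) - 4 \left(-4 + 1\right) = 2 l - -12 = 2 l + 12 = 12 + 2 l$)
$\left(619 - 1297\right) + 9 \left(Q{\left(y,-1 \right)} + r\right) = \left(619 - 1297\right) + 9 \left(\left(12 + 2 \cdot 3\right) - 23\right) = -678 + 9 \left(\left(12 + 6\right) - 23\right) = -678 + 9 \left(18 - 23\right) = -678 + 9 \left(-5\right) = -678 - 45 = -723$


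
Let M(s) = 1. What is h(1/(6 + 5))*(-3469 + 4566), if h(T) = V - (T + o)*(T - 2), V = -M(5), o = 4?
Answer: 903928/121 ≈ 7470.5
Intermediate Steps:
V = -1 (V = -1*1 = -1)
h(T) = -1 - (-2 + T)*(4 + T) (h(T) = -1 - (T + 4)*(T - 2) = -1 - (4 + T)*(-2 + T) = -1 - (-2 + T)*(4 + T))
h(1/(6 + 5))*(-3469 + 4566) = (7 - (1/(6 + 5))² - 2/(6 + 5))*(-3469 + 4566) = (7 - (1/11)² - 2/11)*1097 = (7 - (1/11)² - 2*1/11)*1097 = (7 - 1*1/121 - 2/11)*1097 = (7 - 1/121 - 2/11)*1097 = (824/121)*1097 = 903928/121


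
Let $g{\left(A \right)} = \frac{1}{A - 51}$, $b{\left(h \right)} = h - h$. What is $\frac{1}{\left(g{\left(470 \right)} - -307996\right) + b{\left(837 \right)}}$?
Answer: $\frac{419}{129050325} \approx 3.2468 \cdot 10^{-6}$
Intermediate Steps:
$b{\left(h \right)} = 0$
$g{\left(A \right)} = \frac{1}{-51 + A}$
$\frac{1}{\left(g{\left(470 \right)} - -307996\right) + b{\left(837 \right)}} = \frac{1}{\left(\frac{1}{-51 + 470} - -307996\right) + 0} = \frac{1}{\left(\frac{1}{419} + 307996\right) + 0} = \frac{1}{\frac{129050325}{419} + 0} = \frac{1}{\frac{129050325}{419}} = \frac{419}{129050325}$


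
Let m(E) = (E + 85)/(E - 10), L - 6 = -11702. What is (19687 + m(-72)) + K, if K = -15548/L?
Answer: 2360296669/119884 ≈ 19688.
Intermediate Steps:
L = -11696 (L = 6 - 11702 = -11696)
K = 3887/2924 (K = -15548/(-11696) = -15548*(-1/11696) = 3887/2924 ≈ 1.3293)
m(E) = (85 + E)/(-10 + E)
(19687 + m(-72)) + K = (19687 + (85 - 72)/(-10 - 72)) + 3887/2924 = (19687 + 13/(-82)) + 3887/2924 = (19687 - 1/82*13) + 3887/2924 = (19687 - 13/82) + 3887/2924 = 1614321/82 + 3887/2924 = 2360296669/119884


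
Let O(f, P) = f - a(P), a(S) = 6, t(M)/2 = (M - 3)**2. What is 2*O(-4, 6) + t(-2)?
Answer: 30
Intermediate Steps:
t(M) = 2*(-3 + M)**2 (t(M) = 2*(M - 3)**2 = 2*(-3 + M)**2)
O(f, P) = -6 + f (O(f, P) = f - 1*6 = f - 6 = -6 + f)
2*O(-4, 6) + t(-2) = 2*(-6 - 4) + 2*(-3 - 2)**2 = 2*(-10) + 2*(-5)**2 = -20 + 2*25 = -20 + 50 = 30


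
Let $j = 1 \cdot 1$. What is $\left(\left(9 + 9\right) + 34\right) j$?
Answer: $52$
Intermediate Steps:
$j = 1$
$\left(\left(9 + 9\right) + 34\right) j = \left(\left(9 + 9\right) + 34\right) 1 = \left(18 + 34\right) 1 = 52 \cdot 1 = 52$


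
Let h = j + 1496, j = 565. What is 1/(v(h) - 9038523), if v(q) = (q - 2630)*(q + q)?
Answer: -1/11383941 ≈ -8.7843e-8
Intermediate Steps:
h = 2061 (h = 565 + 1496 = 2061)
v(q) = 2*q*(-2630 + q) (v(q) = (-2630 + q)*(2*q) = 2*q*(-2630 + q))
1/(v(h) - 9038523) = 1/(2*2061*(-2630 + 2061) - 9038523) = 1/(2*2061*(-569) - 9038523) = 1/(-2345418 - 9038523) = 1/(-11383941) = -1/11383941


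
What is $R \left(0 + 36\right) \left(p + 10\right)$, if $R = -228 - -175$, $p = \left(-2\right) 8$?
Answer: $11448$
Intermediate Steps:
$p = -16$
$R = -53$ ($R = -228 + 175 = -53$)
$R \left(0 + 36\right) \left(p + 10\right) = - 53 \left(0 + 36\right) \left(-16 + 10\right) = - 53 \cdot 36 \left(-6\right) = \left(-53\right) \left(-216\right) = 11448$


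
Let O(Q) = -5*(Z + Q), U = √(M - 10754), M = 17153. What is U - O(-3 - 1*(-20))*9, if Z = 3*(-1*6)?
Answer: -45 + 9*√79 ≈ 34.994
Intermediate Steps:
U = 9*√79 (U = √(17153 - 10754) = √6399 = 9*√79 ≈ 79.994)
Z = -18 (Z = 3*(-6) = -18)
O(Q) = 90 - 5*Q (O(Q) = -5*(-18 + Q) = 90 - 5*Q)
U - O(-3 - 1*(-20))*9 = 9*√79 - (90 - 5*(-3 - 1*(-20)))*9 = 9*√79 - (90 - 5*(-3 + 20))*9 = 9*√79 - (90 - 5*17)*9 = 9*√79 - (90 - 85)*9 = 9*√79 - 5*9 = 9*√79 - 1*45 = 9*√79 - 45 = -45 + 9*√79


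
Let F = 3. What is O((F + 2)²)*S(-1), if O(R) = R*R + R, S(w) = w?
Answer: -650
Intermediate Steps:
O(R) = R + R² (O(R) = R² + R = R + R²)
O((F + 2)²)*S(-1) = ((3 + 2)²*(1 + (3 + 2)²))*(-1) = (5²*(1 + 5²))*(-1) = (25*(1 + 25))*(-1) = (25*26)*(-1) = 650*(-1) = -650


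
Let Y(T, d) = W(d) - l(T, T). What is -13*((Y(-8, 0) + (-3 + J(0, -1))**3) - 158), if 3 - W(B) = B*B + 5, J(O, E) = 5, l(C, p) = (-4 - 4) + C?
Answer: 1768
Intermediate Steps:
l(C, p) = -8 + C
W(B) = -2 - B**2 (W(B) = 3 - (B*B + 5) = 3 - (B**2 + 5) = 3 - (5 + B**2) = 3 + (-5 - B**2) = -2 - B**2)
Y(T, d) = 6 - T - d**2 (Y(T, d) = (-2 - d**2) - (-8 + T) = (-2 - d**2) + (8 - T) = 6 - T - d**2)
-13*((Y(-8, 0) + (-3 + J(0, -1))**3) - 158) = -13*(((6 - 1*(-8) - 1*0**2) + (-3 + 5)**3) - 158) = -13*(((6 + 8 - 1*0) + 2**3) - 158) = -13*(((6 + 8 + 0) + 8) - 158) = -13*((14 + 8) - 158) = -13*(22 - 158) = -13*(-136) = 1768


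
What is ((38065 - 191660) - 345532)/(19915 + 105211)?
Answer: -499127/125126 ≈ -3.9890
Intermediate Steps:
((38065 - 191660) - 345532)/(19915 + 105211) = (-153595 - 345532)/125126 = -499127*1/125126 = -499127/125126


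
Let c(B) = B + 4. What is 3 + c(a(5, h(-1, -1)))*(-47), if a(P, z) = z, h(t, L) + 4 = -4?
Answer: 191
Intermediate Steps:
h(t, L) = -8 (h(t, L) = -4 - 4 = -8)
c(B) = 4 + B
3 + c(a(5, h(-1, -1)))*(-47) = 3 + (4 - 8)*(-47) = 3 - 4*(-47) = 3 + 188 = 191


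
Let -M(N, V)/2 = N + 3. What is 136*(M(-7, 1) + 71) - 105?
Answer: 10639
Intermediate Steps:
M(N, V) = -6 - 2*N (M(N, V) = -2*(N + 3) = -2*(3 + N) = -6 - 2*N)
136*(M(-7, 1) + 71) - 105 = 136*((-6 - 2*(-7)) + 71) - 105 = 136*((-6 + 14) + 71) - 105 = 136*(8 + 71) - 105 = 136*79 - 105 = 10744 - 105 = 10639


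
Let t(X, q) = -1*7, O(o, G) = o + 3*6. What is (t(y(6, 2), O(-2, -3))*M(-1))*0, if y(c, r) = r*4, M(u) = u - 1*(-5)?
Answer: 0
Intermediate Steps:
M(u) = 5 + u (M(u) = u + 5 = 5 + u)
O(o, G) = 18 + o (O(o, G) = o + 18 = 18 + o)
y(c, r) = 4*r
t(X, q) = -7
(t(y(6, 2), O(-2, -3))*M(-1))*0 = -7*(5 - 1)*0 = -7*4*0 = -28*0 = 0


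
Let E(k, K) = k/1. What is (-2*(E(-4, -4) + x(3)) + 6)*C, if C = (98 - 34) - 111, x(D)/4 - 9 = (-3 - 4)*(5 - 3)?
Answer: -2538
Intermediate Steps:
E(k, K) = k (E(k, K) = k*1 = k)
x(D) = -20 (x(D) = 36 + 4*((-3 - 4)*(5 - 3)) = 36 + 4*(-7*2) = 36 + 4*(-14) = 36 - 56 = -20)
C = -47 (C = 64 - 111 = -47)
(-2*(E(-4, -4) + x(3)) + 6)*C = (-2*(-4 - 20) + 6)*(-47) = (-2*(-24) + 6)*(-47) = (48 + 6)*(-47) = 54*(-47) = -2538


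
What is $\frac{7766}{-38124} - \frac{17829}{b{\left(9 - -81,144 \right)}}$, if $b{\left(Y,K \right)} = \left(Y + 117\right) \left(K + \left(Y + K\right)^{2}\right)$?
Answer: $- \frac{777593}{3788100} \approx -0.20527$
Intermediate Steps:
$b{\left(Y,K \right)} = \left(117 + Y\right) \left(K + \left(K + Y\right)^{2}\right)$
$\frac{7766}{-38124} - \frac{17829}{b{\left(9 - -81,144 \right)}} = \frac{7766}{-38124} - \frac{17829}{117 \cdot 144 + 117 \left(144 + \left(9 - -81\right)\right)^{2} + 144 \left(9 - -81\right) + \left(9 - -81\right) \left(144 + \left(9 - -81\right)\right)^{2}} = 7766 \left(- \frac{1}{38124}\right) - \frac{17829}{16848 + 117 \left(144 + \left(9 + 81\right)\right)^{2} + 144 \left(9 + 81\right) + \left(9 + 81\right) \left(144 + \left(9 + 81\right)\right)^{2}} = - \frac{11}{54} - \frac{17829}{16848 + 117 \left(144 + 90\right)^{2} + 144 \cdot 90 + 90 \left(144 + 90\right)^{2}} = - \frac{11}{54} - \frac{17829}{16848 + 117 \cdot 234^{2} + 12960 + 90 \cdot 234^{2}} = - \frac{11}{54} - \frac{17829}{16848 + 117 \cdot 54756 + 12960 + 90 \cdot 54756} = - \frac{11}{54} - \frac{17829}{16848 + 6406452 + 12960 + 4928040} = - \frac{11}{54} - \frac{17829}{11364300} = - \frac{11}{54} - \frac{1981}{1262700} = - \frac{777593}{3788100}$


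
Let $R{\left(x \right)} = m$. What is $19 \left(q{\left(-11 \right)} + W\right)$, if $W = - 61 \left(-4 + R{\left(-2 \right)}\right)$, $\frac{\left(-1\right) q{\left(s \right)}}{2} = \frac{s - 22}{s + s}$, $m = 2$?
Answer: $2261$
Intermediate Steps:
$R{\left(x \right)} = 2$
$q{\left(s \right)} = - \frac{-22 + s}{s}$ ($q{\left(s \right)} = - 2 \frac{s - 22}{s + s} = - 2 \frac{-22 + s}{2 s} = - \frac{-22 + s}{s}$)
$W = 122$ ($W = - 61 \left(-4 + 2\right) = \left(-61\right) \left(-2\right) = 122$)
$19 \left(q{\left(-11 \right)} + W\right) = 19 \left(\frac{22 - -11}{-11} + 122\right) = 19 \left(- \frac{22 + 11}{11} + 122\right) = 19 \left(\left(- \frac{1}{11}\right) 33 + 122\right) = 19 \left(-3 + 122\right) = 19 \cdot 119 = 2261$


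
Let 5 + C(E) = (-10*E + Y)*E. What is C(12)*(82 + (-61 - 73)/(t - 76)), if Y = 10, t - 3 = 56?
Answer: -2024600/17 ≈ -1.1909e+5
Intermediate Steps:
t = 59 (t = 3 + 56 = 59)
C(E) = -5 + E*(10 - 10*E) (C(E) = -5 + (-10*E + 10)*E = -5 + (10 - 10*E)*E = -5 + E*(10 - 10*E))
C(12)*(82 + (-61 - 73)/(t - 76)) = (-5 - 10*12**2 + 10*12)*(82 + (-61 - 73)/(59 - 76)) = (-5 - 10*144 + 120)*(82 - 134/(-17)) = (-5 - 1440 + 120)*(82 - 134*(-1/17)) = -1325*(82 + 134/17) = -1325*1528/17 = -2024600/17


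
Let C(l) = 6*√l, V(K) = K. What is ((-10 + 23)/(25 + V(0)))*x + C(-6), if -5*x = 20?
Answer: -52/25 + 6*I*√6 ≈ -2.08 + 14.697*I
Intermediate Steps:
x = -4 (x = -⅕*20 = -4)
((-10 + 23)/(25 + V(0)))*x + C(-6) = ((-10 + 23)/(25 + 0))*(-4) + 6*√(-6) = (13/25)*(-4) + 6*(I*√6) = (13*(1/25))*(-4) + 6*I*√6 = (13/25)*(-4) + 6*I*√6 = -52/25 + 6*I*√6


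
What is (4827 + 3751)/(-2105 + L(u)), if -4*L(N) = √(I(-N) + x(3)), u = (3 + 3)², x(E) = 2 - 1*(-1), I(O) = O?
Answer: -288907040/70896433 + 34312*I*√33/70896433 ≈ -4.0751 + 0.0027802*I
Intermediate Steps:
x(E) = 3 (x(E) = 2 + 1 = 3)
u = 36 (u = 6² = 36)
L(N) = -√(3 - N)/4 (L(N) = -√(-N + 3)/4 = -√(3 - N)/4)
(4827 + 3751)/(-2105 + L(u)) = (4827 + 3751)/(-2105 - √(3 - 1*36)/4) = 8578/(-2105 - √(3 - 36)/4) = 8578/(-2105 - I*√33/4)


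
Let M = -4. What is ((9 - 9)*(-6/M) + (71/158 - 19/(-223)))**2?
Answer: 354757225/1241434756 ≈ 0.28576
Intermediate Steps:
((9 - 9)*(-6/M) + (71/158 - 19/(-223)))**2 = ((9 - 9)*(-6/(-4)) + (71/158 - 19/(-223)))**2 = (0*(-6*(-1/4)) + (71*(1/158) - 19*(-1/223)))**2 = (0*(3/2) + (71/158 + 19/223))**2 = (0 + 18835/35234)**2 = (18835/35234)**2 = 354757225/1241434756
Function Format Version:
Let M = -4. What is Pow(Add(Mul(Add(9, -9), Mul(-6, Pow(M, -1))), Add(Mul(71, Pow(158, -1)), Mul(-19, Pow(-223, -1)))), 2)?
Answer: Rational(354757225, 1241434756) ≈ 0.28576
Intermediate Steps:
Pow(Add(Mul(Add(9, -9), Mul(-6, Pow(M, -1))), Add(Mul(71, Pow(158, -1)), Mul(-19, Pow(-223, -1)))), 2) = Pow(Add(Mul(Add(9, -9), Mul(-6, Pow(-4, -1))), Add(Mul(71, Pow(158, -1)), Mul(-19, Pow(-223, -1)))), 2) = Pow(Add(Mul(0, Mul(-6, Rational(-1, 4))), Add(Mul(71, Rational(1, 158)), Mul(-19, Rational(-1, 223)))), 2) = Pow(Add(Mul(0, Rational(3, 2)), Add(Rational(71, 158), Rational(19, 223))), 2) = Pow(Add(0, Rational(18835, 35234)), 2) = Pow(Rational(18835, 35234), 2) = Rational(354757225, 1241434756)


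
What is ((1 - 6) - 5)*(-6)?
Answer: 60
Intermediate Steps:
((1 - 6) - 5)*(-6) = (-5 - 5)*(-6) = -10*(-6) = 60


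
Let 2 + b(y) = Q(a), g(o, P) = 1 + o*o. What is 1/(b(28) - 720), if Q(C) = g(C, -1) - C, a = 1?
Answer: -1/721 ≈ -0.0013870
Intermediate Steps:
g(o, P) = 1 + o²
Q(C) = 1 + C² - C (Q(C) = (1 + C²) - C = 1 + C² - C)
b(y) = -1 (b(y) = -2 + (1 + 1² - 1*1) = -2 + (1 + 1 - 1) = -2 + 1 = -1)
1/(b(28) - 720) = 1/(-1 - 720) = 1/(-721) = -1/721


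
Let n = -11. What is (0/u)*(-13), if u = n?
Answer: 0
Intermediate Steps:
u = -11
(0/u)*(-13) = (0/(-11))*(-13) = (0*(-1/11))*(-13) = 0*(-13) = 0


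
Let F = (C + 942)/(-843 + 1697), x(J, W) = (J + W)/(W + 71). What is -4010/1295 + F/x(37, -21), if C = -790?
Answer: -11467/4514 ≈ -2.5403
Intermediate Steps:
x(J, W) = (J + W)/(71 + W)
F = 76/427 (F = (-790 + 942)/(-843 + 1697) = 152/854 = 152*(1/854) = 76/427 ≈ 0.17799)
-4010/1295 + F/x(37, -21) = -4010/1295 + 76/(427*(((37 - 21)/(71 - 21)))) = -4010*1/1295 + 76/(427*((16/50))) = -802/259 + 76/(427*(((1/50)*16))) = -802/259 + 76/(427*(8/25)) = -802/259 + (76/427)*(25/8) = -802/259 + 475/854 = -11467/4514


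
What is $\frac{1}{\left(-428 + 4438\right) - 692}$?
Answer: $\frac{1}{3318} \approx 0.00030139$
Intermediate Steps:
$\frac{1}{\left(-428 + 4438\right) - 692} = \frac{1}{4010 - 692} = \frac{1}{3318}$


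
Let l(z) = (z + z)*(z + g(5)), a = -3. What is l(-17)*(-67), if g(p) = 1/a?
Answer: -118456/3 ≈ -39485.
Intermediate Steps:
g(p) = -1/3 (g(p) = 1/(-3) = -1/3)
l(z) = 2*z*(-1/3 + z) (l(z) = (z + z)*(z - 1/3) = (2*z)*(-1/3 + z) = 2*z*(-1/3 + z))
l(-17)*(-67) = ((2/3)*(-17)*(-1 + 3*(-17)))*(-67) = ((2/3)*(-17)*(-1 - 51))*(-67) = ((2/3)*(-17)*(-52))*(-67) = (1768/3)*(-67) = -118456/3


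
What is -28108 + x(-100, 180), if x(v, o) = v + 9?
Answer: -28199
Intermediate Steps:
x(v, o) = 9 + v
-28108 + x(-100, 180) = -28108 + (9 - 100) = -28108 - 91 = -28199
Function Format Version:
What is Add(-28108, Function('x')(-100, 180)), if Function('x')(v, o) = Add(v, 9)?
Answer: -28199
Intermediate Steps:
Function('x')(v, o) = Add(9, v)
Add(-28108, Function('x')(-100, 180)) = Add(-28108, Add(9, -100)) = Add(-28108, -91) = -28199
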